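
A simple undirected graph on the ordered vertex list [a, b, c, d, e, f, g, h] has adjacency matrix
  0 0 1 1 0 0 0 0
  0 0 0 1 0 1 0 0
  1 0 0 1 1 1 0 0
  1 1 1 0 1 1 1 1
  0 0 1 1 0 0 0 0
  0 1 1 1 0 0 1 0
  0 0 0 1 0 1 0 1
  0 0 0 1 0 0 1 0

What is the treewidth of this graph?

A width-2 tree decomposition is:
Bags: B1 = {c, d, e}  B2 = {c, d, f}  B3 = {d, f, g}  B4 = {a, c, d}  B5 = {d, g, h}  B6 = {b, d, f}
Tree: B1–B2, B2–B3, B1–B4, B3–B5, B2–B6
Each bag holds 3 vertices, so the decomposition has width 2, which upper-bounds the treewidth. For the lower bound, the 3 vertices {a, c, d} are pairwise adjacent, and any tree decomposition puts a clique entirely inside one bag — forcing width ≥ 2. Therefore the treewidth is 2.

2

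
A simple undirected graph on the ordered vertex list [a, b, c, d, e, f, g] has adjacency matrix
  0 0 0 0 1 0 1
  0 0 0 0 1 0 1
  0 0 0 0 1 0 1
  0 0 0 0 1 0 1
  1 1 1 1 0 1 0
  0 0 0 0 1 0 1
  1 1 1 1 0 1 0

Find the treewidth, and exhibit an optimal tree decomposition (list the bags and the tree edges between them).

Treewidth 2.
One such decomposition:
Bags: B1 = {a, e, g}  B2 = {b, e, g}  B3 = {c, e, g}  B4 = {d, e, g}  B5 = {e, f, g}
Tree: B1–B2, B2–B3, B3–B4, B4–B5

Every bag has size at most 3, so the width is 3 − 1 = 2 and tw(G) ≤ 2. Since e–a–g–b–e is a cycle in G, G is not acyclic. Forests are exactly the graphs of treewidth ≤ 1, so tw(G) ≥ 2. The upper and lower bounds meet at 2, so that is the treewidth.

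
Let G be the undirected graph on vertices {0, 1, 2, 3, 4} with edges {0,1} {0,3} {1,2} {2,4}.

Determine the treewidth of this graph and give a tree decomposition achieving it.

The largest bag has 2 vertices, giving width 1; this decomposition certifies tw(G) ≤ 1. Since G has at least one edge (e.g. 3–0), it is not an edgeless graph, so tw(G) ≥ 1. The upper and lower bounds meet at 1, so that is the treewidth.

Treewidth 1.
One such decomposition:
Bags: B1 = {0, 3}  B2 = {0, 1}  B3 = {1, 2}  B4 = {2, 4}
Tree: B1–B2, B2–B3, B3–B4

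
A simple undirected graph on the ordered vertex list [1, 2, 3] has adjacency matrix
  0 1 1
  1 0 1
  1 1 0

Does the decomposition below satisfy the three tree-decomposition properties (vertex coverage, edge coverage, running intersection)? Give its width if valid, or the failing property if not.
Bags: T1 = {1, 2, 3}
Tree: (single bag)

Checking the three conditions: (i) the bags cover all of {1, 2, 3}; (ii) for each edge, some bag contains both endpoints; (iii) the bags containing any fixed vertex form a subtree. All hold, so the decomposition is valid with width 3 − 1 = 2.

Yes; width 2.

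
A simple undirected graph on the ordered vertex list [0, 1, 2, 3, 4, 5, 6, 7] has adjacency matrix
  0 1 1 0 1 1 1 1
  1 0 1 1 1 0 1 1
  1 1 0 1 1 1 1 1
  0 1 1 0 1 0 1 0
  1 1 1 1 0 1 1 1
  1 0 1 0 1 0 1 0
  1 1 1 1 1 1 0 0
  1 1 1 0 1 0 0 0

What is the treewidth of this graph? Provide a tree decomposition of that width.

Each bag holds 5 vertices, so the decomposition has width 4, which upper-bounds the treewidth. Conversely, {0, 1, 2, 4, 6} is a clique of size 5, and the vertices of any clique must share a bag in every tree decomposition; so some bag has ≥ 5 vertices and tw(G) ≥ 4. Hence tw(G) = 4 exactly.

Treewidth 4.
One such decomposition:
Bags: B1 = {0, 1, 2, 4, 6}  B2 = {1, 2, 3, 4, 6}  B3 = {0, 1, 2, 4, 7}  B4 = {0, 2, 4, 5, 6}
Tree: B1–B2, B1–B3, B1–B4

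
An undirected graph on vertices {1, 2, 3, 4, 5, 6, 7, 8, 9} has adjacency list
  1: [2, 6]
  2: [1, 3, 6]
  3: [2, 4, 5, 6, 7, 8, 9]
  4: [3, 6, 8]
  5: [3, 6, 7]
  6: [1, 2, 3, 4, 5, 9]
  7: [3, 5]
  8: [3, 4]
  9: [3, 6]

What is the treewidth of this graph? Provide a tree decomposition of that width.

Each bag holds 3 vertices, so the decomposition has width 2, which upper-bounds the treewidth. Conversely, {1, 2, 6} is a clique of size 3, and the vertices of any clique must share a bag in every tree decomposition; so some bag has ≥ 3 vertices and tw(G) ≥ 2. Combining the bounds, tw(G) = 2.

Treewidth 2.
One optimal decomposition is:
Bags: B1 = {2, 3, 6}  B2 = {3, 4, 6}  B3 = {3, 5, 6}  B4 = {1, 2, 6}  B5 = {3, 5, 7}  B6 = {3, 4, 8}  B7 = {3, 6, 9}
Tree: B1–B2, B1–B3, B1–B4, B3–B5, B2–B6, B3–B7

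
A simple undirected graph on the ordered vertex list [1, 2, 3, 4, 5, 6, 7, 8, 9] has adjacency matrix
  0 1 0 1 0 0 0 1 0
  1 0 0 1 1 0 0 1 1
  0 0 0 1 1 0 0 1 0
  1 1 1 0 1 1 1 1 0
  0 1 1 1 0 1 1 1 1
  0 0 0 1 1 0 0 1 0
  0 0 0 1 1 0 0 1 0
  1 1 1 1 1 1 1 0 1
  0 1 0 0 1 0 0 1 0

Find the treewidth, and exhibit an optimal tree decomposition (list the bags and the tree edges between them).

Treewidth 3.
One optimal decomposition is:
Bags: B1 = {2, 4, 5, 8}  B2 = {4, 5, 7, 8}  B3 = {1, 2, 4, 8}  B4 = {3, 4, 5, 8}  B5 = {2, 5, 8, 9}  B6 = {4, 5, 6, 8}
Tree: B1–B2, B1–B3, B2–B4, B1–B5, B4–B6

Each bag holds 4 vertices, so the decomposition has width 3, which upper-bounds the treewidth. Conversely, {2, 5, 8, 9} is a clique of size 4, and the vertices of any clique must share a bag in every tree decomposition; so some bag has ≥ 4 vertices and tw(G) ≥ 3. Therefore the treewidth is 3.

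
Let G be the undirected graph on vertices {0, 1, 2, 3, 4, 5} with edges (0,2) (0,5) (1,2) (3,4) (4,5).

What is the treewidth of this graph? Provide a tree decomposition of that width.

Treewidth 1.
One such decomposition:
Bags: B1 = {3, 4}  B2 = {4, 5}  B3 = {0, 5}  B4 = {0, 2}  B5 = {1, 2}
Tree: B1–B2, B2–B3, B3–B4, B4–B5

Each bag holds 2 vertices, so the decomposition has width 1, which upper-bounds the treewidth. Any graph with an edge has treewidth ≥ 1, and G has the edge 3–4. Combining the bounds, tw(G) = 1.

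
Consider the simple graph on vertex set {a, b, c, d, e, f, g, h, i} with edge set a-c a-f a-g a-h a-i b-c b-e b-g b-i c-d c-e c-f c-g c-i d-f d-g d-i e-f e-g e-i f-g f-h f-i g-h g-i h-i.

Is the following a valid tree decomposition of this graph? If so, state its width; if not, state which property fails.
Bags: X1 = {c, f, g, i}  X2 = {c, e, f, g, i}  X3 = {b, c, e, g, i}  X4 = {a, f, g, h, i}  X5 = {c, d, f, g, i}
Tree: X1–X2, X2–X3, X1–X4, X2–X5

A tree decomposition must satisfy three properties: every vertex lies in some bag; for every edge, both endpoints lie together in some bag; and for every vertex, the bags containing it form a connected subtree. Here edge (a,c) lies in no bag, so the decomposition is invalid.

No — edge (a,c) lies in no bag.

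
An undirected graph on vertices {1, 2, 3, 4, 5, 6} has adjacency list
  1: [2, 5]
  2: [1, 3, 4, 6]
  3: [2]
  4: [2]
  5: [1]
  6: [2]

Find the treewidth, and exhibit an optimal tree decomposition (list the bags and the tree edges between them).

The largest bag has 2 vertices, giving width 1; this decomposition certifies tw(G) ≤ 1. Any graph with an edge has treewidth ≥ 1, and G has the edge 1–2. Combining the bounds, tw(G) = 1.

Treewidth 1.
One optimal decomposition is:
Bags: B1 = {1, 2}  B2 = {1, 5}  B3 = {2, 6}  B4 = {2, 3}  B5 = {2, 4}
Tree: B1–B2, B1–B3, B1–B4, B4–B5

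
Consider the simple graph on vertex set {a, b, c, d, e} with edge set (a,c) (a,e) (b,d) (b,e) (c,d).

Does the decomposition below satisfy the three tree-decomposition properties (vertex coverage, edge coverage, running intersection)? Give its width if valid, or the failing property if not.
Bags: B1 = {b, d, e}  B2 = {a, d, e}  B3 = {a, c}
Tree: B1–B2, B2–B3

A tree decomposition must satisfy three properties: every vertex lies in some bag; for every edge, both endpoints lie together in some bag; and for every vertex, the bags containing it form a connected subtree. Here edge (d,c) lies in no bag, so the decomposition is invalid.

No — edge (d,c) lies in no bag.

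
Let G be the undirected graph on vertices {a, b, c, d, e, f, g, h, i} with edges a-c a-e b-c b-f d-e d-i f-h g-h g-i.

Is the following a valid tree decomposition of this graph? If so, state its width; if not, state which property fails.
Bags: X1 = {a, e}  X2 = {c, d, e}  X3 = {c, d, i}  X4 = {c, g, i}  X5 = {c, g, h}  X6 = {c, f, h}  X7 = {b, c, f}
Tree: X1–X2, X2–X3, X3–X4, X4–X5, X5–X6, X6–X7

A tree decomposition must satisfy three properties: every vertex lies in some bag; for every edge, both endpoints lie together in some bag; and for every vertex, the bags containing it form a connected subtree. Here edge (c,a) lies in no bag, so the decomposition is invalid.

No — edge (c,a) lies in no bag.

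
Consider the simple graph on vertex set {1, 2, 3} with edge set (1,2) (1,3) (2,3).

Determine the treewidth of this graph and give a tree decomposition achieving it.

A single bag containing all 3 vertices is trivially a valid decomposition of width 2. For the lower bound, the 3 vertices {1, 2, 3} are pairwise adjacent, and any tree decomposition puts a clique entirely inside one bag — forcing width ≥ 2. Therefore the treewidth is 2.

Treewidth 2.
Bags: B1 = {1, 2, 3}
Tree: (single bag)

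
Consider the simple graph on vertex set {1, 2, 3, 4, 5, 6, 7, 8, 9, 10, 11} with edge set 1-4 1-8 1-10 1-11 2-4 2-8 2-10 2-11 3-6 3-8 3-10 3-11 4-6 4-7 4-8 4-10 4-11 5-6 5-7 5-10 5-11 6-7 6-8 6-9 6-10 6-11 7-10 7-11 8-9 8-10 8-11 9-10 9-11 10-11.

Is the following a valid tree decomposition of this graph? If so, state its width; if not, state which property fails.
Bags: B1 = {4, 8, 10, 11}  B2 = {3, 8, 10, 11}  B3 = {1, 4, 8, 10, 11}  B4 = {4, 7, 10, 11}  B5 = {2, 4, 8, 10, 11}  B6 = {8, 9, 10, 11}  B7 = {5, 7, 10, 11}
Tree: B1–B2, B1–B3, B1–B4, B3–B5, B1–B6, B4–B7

A tree decomposition must satisfy three properties: every vertex lies in some bag; for every edge, both endpoints lie together in some bag; and for every vertex, the bags containing it form a connected subtree. Here vertex 6 appears in no bag, so the decomposition is invalid.

No — vertex 6 appears in no bag.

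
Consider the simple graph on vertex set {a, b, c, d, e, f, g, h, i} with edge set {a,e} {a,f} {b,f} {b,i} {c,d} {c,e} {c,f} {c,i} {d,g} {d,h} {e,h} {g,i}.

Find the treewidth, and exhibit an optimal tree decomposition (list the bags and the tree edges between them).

Each bag holds 4 vertices, so the decomposition has width 3, which upper-bounds the treewidth. For the lower bound: the 4 vertex sets {a,e,h}, {f}, {c}, {b,d,g,i} are disjoint, each induces a connected subgraph, and every pair is joined by at least one edge of G. Contracting each set to a single vertex therefore yields K_{4} as a minor, and since treewidth is minor-monotone, tw(G) ≥ tw(K_{4}) = 3. The upper and lower bounds meet at 3, so that is the treewidth.

Treewidth 3.
One such decomposition:
Bags: B1 = {a, e, f, h}  B2 = {c, e, f, h}  B3 = {c, d, f, h}  B4 = {b, c, d, f}  B5 = {b, c, d, i}  B6 = {b, d, g, i}
Tree: B1–B2, B2–B3, B3–B4, B4–B5, B5–B6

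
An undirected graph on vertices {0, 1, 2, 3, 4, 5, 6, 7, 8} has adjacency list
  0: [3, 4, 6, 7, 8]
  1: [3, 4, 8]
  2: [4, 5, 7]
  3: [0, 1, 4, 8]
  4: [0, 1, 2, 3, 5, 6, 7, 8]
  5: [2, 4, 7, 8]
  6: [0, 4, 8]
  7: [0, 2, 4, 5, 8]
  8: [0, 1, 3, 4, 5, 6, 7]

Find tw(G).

A width-3 tree decomposition is:
Bags: B1 = {2, 4, 5, 7}  B2 = {4, 5, 7, 8}  B3 = {0, 4, 7, 8}  B4 = {0, 4, 6, 8}  B5 = {0, 3, 4, 8}  B6 = {1, 3, 4, 8}
Tree: B1–B2, B2–B3, B3–B4, B3–B5, B5–B6
Each bag holds 4 vertices, so the decomposition has width 3, which upper-bounds the treewidth. On the other hand G contains the 4-clique {0, 3, 4, 8}. A clique must lie in a single bag of any decomposition, so no decomposition can have width below 3. Therefore the treewidth is 3.

3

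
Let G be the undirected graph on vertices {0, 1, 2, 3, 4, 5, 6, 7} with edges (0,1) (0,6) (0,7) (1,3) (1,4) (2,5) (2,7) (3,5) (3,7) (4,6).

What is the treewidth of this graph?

A width-2 tree decomposition is:
Bags: B1 = {1, 4, 6}  B2 = {0, 1, 6}  B3 = {0, 1, 3}  B4 = {0, 3, 7}  B5 = {3, 5, 7}  B6 = {2, 5, 7}
Tree: B1–B2, B2–B3, B3–B4, B4–B5, B5–B6
Each bag holds 3 vertices, so the decomposition has width 2, which upper-bounds the treewidth. The edges 4–6–0–1–4 form a cycle, so G is not a tree and its treewidth is at least 2. The upper and lower bounds meet at 2, so that is the treewidth.

2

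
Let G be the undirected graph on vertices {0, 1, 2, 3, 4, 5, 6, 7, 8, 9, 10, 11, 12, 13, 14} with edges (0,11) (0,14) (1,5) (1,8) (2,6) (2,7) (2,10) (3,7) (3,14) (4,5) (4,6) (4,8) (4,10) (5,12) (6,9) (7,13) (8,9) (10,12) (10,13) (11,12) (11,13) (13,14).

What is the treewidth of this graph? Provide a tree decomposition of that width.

Treewidth 3.
One such decomposition:
Bags: B1 = {0, 3, 7, 14}  B2 = {0, 7, 13, 14}  B3 = {0, 7, 11, 13}  B4 = {2, 7, 11, 13}  B5 = {2, 10, 11, 13}  B6 = {2, 10, 11, 12}  B7 = {2, 6, 10, 12}  B8 = {4, 6, 10, 12}  B9 = {4, 5, 6, 12}  B10 = {4, 5, 6, 9}  B11 = {4, 5, 8, 9}  B12 = {1, 5, 8, 9}
Tree: B1–B2, B2–B3, B3–B4, B4–B5, B5–B6, B6–B7, B7–B8, B8–B9, B9–B10, B10–B11, B11–B12

Every bag has size at most 4, so the width is 4 − 1 = 3 and tw(G) ≤ 3. For the lower bound: the 4 vertex sets {0,3,14}, {7}, {13}, {2,10,11,12} are disjoint, each induces a connected subgraph, and every pair is joined by at least one edge of G. Contracting each set to a single vertex therefore yields K_{4} as a minor, and since treewidth is minor-monotone, tw(G) ≥ tw(K_{4}) = 3. Therefore the treewidth is 3.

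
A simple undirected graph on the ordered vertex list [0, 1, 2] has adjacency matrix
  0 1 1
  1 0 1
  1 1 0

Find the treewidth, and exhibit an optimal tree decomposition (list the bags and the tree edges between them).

Treewidth 2.
One optimal decomposition is:
Bags: B1 = {0, 1, 2}
Tree: (single bag)

A single bag containing all 3 vertices is trivially a valid decomposition of width 2. On the other hand G contains the 3-clique {0, 1, 2}. A clique must lie in a single bag of any decomposition, so no decomposition can have width below 2. Combining the bounds, tw(G) = 2.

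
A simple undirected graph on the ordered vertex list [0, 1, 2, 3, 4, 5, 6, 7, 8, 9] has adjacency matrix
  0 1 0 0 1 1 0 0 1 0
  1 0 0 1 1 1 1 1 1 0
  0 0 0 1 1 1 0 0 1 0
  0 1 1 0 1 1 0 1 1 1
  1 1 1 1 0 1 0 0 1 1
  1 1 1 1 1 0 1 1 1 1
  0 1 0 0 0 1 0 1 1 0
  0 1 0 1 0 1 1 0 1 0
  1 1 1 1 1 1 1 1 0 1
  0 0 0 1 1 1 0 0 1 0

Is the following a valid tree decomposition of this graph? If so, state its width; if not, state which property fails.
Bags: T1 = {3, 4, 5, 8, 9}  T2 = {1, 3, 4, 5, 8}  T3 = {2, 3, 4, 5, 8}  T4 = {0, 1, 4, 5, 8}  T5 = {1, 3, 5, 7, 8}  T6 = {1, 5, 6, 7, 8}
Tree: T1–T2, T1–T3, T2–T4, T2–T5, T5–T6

Yes; width 4.

Checking the three conditions: (i) the bags cover all of {0, 1, 2, 3, 4, 5, 6, 7, 8, 9}; (ii) for each edge, some bag contains both endpoints; (iii) the bags containing any fixed vertex form a subtree. All hold, so the decomposition is valid with width 5 − 1 = 4.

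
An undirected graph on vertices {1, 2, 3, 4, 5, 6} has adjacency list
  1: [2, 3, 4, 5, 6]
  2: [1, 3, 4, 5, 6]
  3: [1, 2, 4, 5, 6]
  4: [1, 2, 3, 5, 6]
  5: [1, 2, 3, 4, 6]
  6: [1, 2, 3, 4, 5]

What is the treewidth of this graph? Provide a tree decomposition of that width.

With just one bag of size 6, the width is 6 − 1 = 5, so tw(G) ≤ 5. On the other hand G contains the 6-clique {1, 2, 3, 4, 5, 6}. A clique must lie in a single bag of any decomposition, so no decomposition can have width below 5. Hence tw(G) = 5 exactly.

Treewidth 5.
One such decomposition:
Bags: B1 = {1, 2, 3, 4, 5, 6}
Tree: (single bag)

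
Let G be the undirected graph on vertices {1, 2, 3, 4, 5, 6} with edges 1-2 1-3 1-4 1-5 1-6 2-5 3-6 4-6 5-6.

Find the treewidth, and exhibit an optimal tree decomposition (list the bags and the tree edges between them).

Treewidth 2.
One optimal decomposition is:
Bags: B1 = {1, 3, 6}  B2 = {1, 5, 6}  B3 = {1, 2, 5}  B4 = {1, 4, 6}
Tree: B1–B2, B2–B3, B1–B4

The largest bag has 3 vertices, giving width 2; this decomposition certifies tw(G) ≤ 2. For the lower bound, the 3 vertices {1, 2, 5} are pairwise adjacent, and any tree decomposition puts a clique entirely inside one bag — forcing width ≥ 2. Hence tw(G) = 2 exactly.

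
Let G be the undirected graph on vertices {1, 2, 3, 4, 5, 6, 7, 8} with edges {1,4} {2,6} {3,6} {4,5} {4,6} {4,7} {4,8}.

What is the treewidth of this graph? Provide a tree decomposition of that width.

Each bag holds 2 vertices, so the decomposition has width 1, which upper-bounds the treewidth. G has an edge, so its treewidth is at least 1. Hence tw(G) = 1 exactly.

Treewidth 1.
One such decomposition:
Bags: B1 = {4, 8}  B2 = {4, 6}  B3 = {1, 4}  B4 = {4, 7}  B5 = {2, 6}  B6 = {3, 6}  B7 = {4, 5}
Tree: B1–B2, B1–B3, B1–B4, B2–B5, B5–B6, B2–B7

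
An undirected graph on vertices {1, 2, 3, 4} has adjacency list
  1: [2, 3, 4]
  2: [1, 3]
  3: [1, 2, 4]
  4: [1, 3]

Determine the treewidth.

A width-2 tree decomposition is:
Bags: B1 = {1, 3, 4}  B2 = {1, 2, 3}
Tree: B1–B2
The largest bag has 3 vertices, giving width 2; this decomposition certifies tw(G) ≤ 2. On the other hand G contains the 3-clique {1, 2, 3}. A clique must lie in a single bag of any decomposition, so no decomposition can have width below 2. Hence tw(G) = 2 exactly.

2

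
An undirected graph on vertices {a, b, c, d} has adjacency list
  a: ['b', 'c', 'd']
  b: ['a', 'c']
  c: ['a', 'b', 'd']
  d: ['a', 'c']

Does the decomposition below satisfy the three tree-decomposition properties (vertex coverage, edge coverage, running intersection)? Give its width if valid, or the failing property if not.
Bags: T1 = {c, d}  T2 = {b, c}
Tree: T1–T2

A tree decomposition must satisfy three properties: every vertex lies in some bag; for every edge, both endpoints lie together in some bag; and for every vertex, the bags containing it form a connected subtree. Here vertex a appears in no bag, so the decomposition is invalid.

No — vertex a appears in no bag.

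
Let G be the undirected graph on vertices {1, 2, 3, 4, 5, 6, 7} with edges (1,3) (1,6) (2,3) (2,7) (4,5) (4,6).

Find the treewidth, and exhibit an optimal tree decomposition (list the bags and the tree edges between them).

Treewidth 1.
One optimal decomposition is:
Bags: B1 = {4, 5}  B2 = {4, 6}  B3 = {1, 6}  B4 = {1, 3}  B5 = {2, 3}  B6 = {2, 7}
Tree: B1–B2, B2–B3, B3–B4, B4–B5, B5–B6

The largest bag has 2 vertices, giving width 1; this decomposition certifies tw(G) ≤ 1. Any graph with an edge has treewidth ≥ 1, and G has the edge 5–4. The upper and lower bounds meet at 1, so that is the treewidth.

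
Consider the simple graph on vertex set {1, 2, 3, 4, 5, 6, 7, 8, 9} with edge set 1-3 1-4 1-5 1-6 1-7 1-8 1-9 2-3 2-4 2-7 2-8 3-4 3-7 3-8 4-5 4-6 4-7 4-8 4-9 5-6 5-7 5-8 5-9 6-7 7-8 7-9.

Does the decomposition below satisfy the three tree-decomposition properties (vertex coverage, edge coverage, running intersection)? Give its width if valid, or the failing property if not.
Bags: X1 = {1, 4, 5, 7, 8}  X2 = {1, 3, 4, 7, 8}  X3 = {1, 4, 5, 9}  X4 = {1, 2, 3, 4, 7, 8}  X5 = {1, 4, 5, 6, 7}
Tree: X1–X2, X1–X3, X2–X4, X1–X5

No — edge (7,9) lies in no bag.

A tree decomposition must satisfy three properties: every vertex lies in some bag; for every edge, both endpoints lie together in some bag; and for every vertex, the bags containing it form a connected subtree. Here edge (7,9) lies in no bag, so the decomposition is invalid.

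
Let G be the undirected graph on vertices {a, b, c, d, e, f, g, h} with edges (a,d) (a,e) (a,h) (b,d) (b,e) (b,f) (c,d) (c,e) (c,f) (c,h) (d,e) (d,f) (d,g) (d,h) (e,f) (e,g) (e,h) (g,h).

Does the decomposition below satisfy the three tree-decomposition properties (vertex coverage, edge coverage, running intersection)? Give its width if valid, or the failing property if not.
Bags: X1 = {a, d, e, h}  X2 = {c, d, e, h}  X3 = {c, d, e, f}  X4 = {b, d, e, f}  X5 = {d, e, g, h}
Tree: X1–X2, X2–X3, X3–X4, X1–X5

Every vertex of G appears in some bag (union = {a, b, c, d, e, f, g, h}); every edge is covered by a bag; and for each vertex v the set of bags containing v is connected in the bag tree. The decomposition is therefore valid. The largest bag has 4 vertices, so the width is 3.

Yes; width 3.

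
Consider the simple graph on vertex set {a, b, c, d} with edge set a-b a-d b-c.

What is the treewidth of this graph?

1

A width-1 tree decomposition is:
Bags: B1 = {b, c}  B2 = {a, b}  B3 = {a, d}
Tree: B1–B2, B2–B3
The largest bag has 2 vertices, giving width 1; this decomposition certifies tw(G) ≤ 1. Any graph with an edge has treewidth ≥ 1, and G has the edge c–b. Therefore the treewidth is 1.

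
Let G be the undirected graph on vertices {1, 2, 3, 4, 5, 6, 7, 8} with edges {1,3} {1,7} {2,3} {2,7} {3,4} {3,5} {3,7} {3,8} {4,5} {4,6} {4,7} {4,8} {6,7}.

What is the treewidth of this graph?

2

A width-2 tree decomposition is:
Bags: B1 = {3, 4, 7}  B2 = {2, 3, 7}  B3 = {1, 3, 7}  B4 = {4, 6, 7}  B5 = {3, 4, 5}  B6 = {3, 4, 8}
Tree: B1–B2, B1–B3, B1–B4, B1–B5, B5–B6
The largest bag has 3 vertices, giving width 2; this decomposition certifies tw(G) ≤ 2. On the other hand G contains the 3-clique {1, 3, 7}. A clique must lie in a single bag of any decomposition, so no decomposition can have width below 2. Combining the bounds, tw(G) = 2.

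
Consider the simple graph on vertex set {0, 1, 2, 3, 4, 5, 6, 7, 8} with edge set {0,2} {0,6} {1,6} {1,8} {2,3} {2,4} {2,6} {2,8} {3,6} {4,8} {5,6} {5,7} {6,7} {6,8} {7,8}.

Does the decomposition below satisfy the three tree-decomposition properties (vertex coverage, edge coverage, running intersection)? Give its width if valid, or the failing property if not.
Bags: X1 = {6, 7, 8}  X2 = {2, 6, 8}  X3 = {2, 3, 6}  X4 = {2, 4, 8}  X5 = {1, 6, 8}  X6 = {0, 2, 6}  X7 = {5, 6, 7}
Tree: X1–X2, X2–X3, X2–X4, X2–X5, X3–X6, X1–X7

Yes; width 2.

Vertex coverage: the bags together contain {0, 1, 2, 3, 4, 5, 6, 7, 8}, the full vertex set. Edge coverage: each edge of G has both endpoints in at least one bag. Running intersection: for every vertex, the bags containing it form a connected subtree. All three properties hold, so this is a valid tree decomposition of width max|bag| − 1 = 2, and hence tw(G) ≤ 2.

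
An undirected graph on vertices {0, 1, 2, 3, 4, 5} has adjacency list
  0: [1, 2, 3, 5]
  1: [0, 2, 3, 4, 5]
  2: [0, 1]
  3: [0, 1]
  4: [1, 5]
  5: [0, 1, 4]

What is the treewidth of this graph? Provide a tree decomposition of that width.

The largest bag has 3 vertices, giving width 2; this decomposition certifies tw(G) ≤ 2. On the other hand G contains the 3-clique {0, 1, 2}. A clique must lie in a single bag of any decomposition, so no decomposition can have width below 2. Combining the bounds, tw(G) = 2.

Treewidth 2.
Bags: B1 = {0, 1, 5}  B2 = {1, 4, 5}  B3 = {0, 1, 3}  B4 = {0, 1, 2}
Tree: B1–B2, B1–B3, B1–B4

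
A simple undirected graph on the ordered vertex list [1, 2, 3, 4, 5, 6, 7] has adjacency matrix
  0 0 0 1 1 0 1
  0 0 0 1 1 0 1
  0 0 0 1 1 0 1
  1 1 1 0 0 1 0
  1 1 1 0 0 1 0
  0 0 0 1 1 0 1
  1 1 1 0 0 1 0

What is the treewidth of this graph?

3

A width-3 tree decomposition is:
Bags: B1 = {1, 4, 5, 7}  B2 = {4, 5, 6, 7}  B3 = {2, 4, 5, 7}  B4 = {3, 4, 5, 7}
Tree: B1–B2, B2–B3, B3–B4
Each bag holds 4 vertices, so the decomposition has width 3, which upper-bounds the treewidth. For the lower bound: the 4 vertex sets {1,5}, {6,7}, {4}, {2} are disjoint, each induces a connected subgraph, and every pair is joined by at least one edge of G. Contracting each set to a single vertex therefore yields K_{4} as a minor, and since treewidth is minor-monotone, tw(G) ≥ tw(K_{4}) = 3. The upper and lower bounds meet at 3, so that is the treewidth.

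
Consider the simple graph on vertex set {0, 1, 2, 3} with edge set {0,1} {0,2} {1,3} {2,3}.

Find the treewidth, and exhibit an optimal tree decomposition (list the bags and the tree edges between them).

Every bag has size at most 3, so the width is 3 − 1 = 2 and tw(G) ≤ 2. The edges 2–0–1–3–2 form a cycle, so G is not a tree and its treewidth is at least 2. Therefore the treewidth is 2.

Treewidth 2.
One such decomposition:
Bags: B1 = {0, 1, 2}  B2 = {1, 2, 3}
Tree: B1–B2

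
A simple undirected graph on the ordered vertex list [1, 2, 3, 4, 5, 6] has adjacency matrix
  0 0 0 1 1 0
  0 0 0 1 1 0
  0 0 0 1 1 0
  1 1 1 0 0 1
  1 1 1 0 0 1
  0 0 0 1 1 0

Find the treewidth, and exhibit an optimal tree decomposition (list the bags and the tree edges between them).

Every bag has size at most 3, so the width is 3 − 1 = 2 and tw(G) ≤ 2. For the lower bound, G contains the cycle 4–6–5–3–4, so G is not a forest; only forests have treewidth ≤ 1, hence tw(G) ≥ 2. Therefore the treewidth is 2.

Treewidth 2.
One such decomposition:
Bags: B1 = {4, 5, 6}  B2 = {3, 4, 5}  B3 = {2, 4, 5}  B4 = {1, 4, 5}
Tree: B1–B2, B2–B3, B3–B4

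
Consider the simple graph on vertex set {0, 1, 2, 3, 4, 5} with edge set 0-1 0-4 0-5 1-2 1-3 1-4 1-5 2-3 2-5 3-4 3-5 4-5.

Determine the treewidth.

3

A width-3 tree decomposition is:
Bags: B1 = {1, 2, 3, 5}  B2 = {1, 3, 4, 5}  B3 = {0, 1, 4, 5}
Tree: B1–B2, B2–B3
Every bag has size at most 4, so the width is 4 − 1 = 3 and tw(G) ≤ 3. On the other hand G contains the 4-clique {0, 1, 4, 5}. A clique must lie in a single bag of any decomposition, so no decomposition can have width below 3. Combining the bounds, tw(G) = 3.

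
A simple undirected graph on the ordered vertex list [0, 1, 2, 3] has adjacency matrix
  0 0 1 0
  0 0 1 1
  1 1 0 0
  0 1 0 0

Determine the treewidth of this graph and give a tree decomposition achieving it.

Treewidth 1.
One optimal decomposition is:
Bags: B1 = {1, 3}  B2 = {1, 2}  B3 = {0, 2}
Tree: B1–B2, B2–B3

Every bag has size at most 2, so the width is 2 − 1 = 1 and tw(G) ≤ 1. Since G has at least one edge (e.g. 3–1), it is not an edgeless graph, so tw(G) ≥ 1. Hence tw(G) = 1 exactly.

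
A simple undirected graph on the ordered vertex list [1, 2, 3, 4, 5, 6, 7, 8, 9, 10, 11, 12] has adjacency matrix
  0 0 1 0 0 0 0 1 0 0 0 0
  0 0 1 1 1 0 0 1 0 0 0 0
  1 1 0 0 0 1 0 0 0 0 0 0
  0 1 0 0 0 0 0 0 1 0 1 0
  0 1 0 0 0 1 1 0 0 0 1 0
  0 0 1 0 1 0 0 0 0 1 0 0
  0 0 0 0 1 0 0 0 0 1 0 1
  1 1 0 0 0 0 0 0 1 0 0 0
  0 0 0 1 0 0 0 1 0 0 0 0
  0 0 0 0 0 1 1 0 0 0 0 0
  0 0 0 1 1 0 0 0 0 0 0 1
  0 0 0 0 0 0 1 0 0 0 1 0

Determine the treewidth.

3

A width-3 tree decomposition is:
Bags: B1 = {7, 10, 11, 12}  B2 = {5, 7, 10, 11}  B3 = {5, 6, 10, 11}  B4 = {4, 5, 6, 11}  B5 = {2, 4, 5, 6}  B6 = {2, 3, 4, 6}  B7 = {2, 3, 4, 9}  B8 = {2, 3, 8, 9}  B9 = {1, 3, 8, 9}
Tree: B1–B2, B2–B3, B3–B4, B4–B5, B5–B6, B6–B7, B7–B8, B8–B9
The largest bag has 4 vertices, giving width 3; this decomposition certifies tw(G) ≤ 3. For the lower bound: the 4 vertex sets {7,10,12}, {11}, {5}, {2,3,4,6} are disjoint, each induces a connected subgraph, and every pair is joined by at least one edge of G. Contracting each set to a single vertex therefore yields K_{4} as a minor, and since treewidth is minor-monotone, tw(G) ≥ tw(K_{4}) = 3. Combining the bounds, tw(G) = 3.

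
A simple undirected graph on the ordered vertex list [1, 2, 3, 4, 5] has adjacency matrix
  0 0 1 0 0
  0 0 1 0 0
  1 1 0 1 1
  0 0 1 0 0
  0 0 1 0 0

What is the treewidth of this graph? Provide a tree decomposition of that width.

Each bag holds 2 vertices, so the decomposition has width 1, which upper-bounds the treewidth. Since G has at least one edge (e.g. 3–2), it is not an edgeless graph, so tw(G) ≥ 1. Therefore the treewidth is 1.

Treewidth 1.
Bags: B1 = {2, 3}  B2 = {3, 5}  B3 = {3, 4}  B4 = {1, 3}
Tree: B1–B2, B1–B3, B2–B4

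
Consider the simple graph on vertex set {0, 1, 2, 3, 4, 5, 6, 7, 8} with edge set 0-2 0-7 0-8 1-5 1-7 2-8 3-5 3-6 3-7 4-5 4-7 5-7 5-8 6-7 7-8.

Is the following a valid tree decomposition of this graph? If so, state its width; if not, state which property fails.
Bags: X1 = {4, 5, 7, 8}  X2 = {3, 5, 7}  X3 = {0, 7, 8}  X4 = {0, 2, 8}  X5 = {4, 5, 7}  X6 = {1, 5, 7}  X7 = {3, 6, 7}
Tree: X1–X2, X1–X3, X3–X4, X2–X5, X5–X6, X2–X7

A tree decomposition must satisfy three properties: every vertex lies in some bag; for every edge, both endpoints lie together in some bag; and for every vertex, the bags containing it form a connected subtree. Here bags containing vertex 4 are not connected in the tree, so the decomposition is invalid.

No — bags containing vertex 4 are not connected in the tree.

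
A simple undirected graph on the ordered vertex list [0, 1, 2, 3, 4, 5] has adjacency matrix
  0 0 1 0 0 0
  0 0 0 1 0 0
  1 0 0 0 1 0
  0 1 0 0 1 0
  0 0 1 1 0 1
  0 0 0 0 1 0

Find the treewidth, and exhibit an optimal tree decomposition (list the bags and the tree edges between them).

The largest bag has 2 vertices, giving width 1; this decomposition certifies tw(G) ≤ 1. Any graph with an edge has treewidth ≥ 1, and G has the edge 0–2. Hence tw(G) = 1 exactly.

Treewidth 1.
Bags: B1 = {0, 2}  B2 = {2, 4}  B3 = {3, 4}  B4 = {4, 5}  B5 = {1, 3}
Tree: B1–B2, B2–B3, B2–B4, B3–B5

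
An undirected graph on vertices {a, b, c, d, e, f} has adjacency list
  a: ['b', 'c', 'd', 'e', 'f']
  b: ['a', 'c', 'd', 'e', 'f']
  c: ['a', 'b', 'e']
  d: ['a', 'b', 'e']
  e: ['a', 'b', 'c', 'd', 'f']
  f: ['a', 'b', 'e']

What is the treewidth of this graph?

A width-3 tree decomposition is:
Bags: B1 = {a, b, d, e}  B2 = {a, b, c, e}  B3 = {a, b, e, f}
Tree: B1–B2, B1–B3
Each bag holds 4 vertices, so the decomposition has width 3, which upper-bounds the treewidth. On the other hand G contains the 4-clique {a, b, d, e}. A clique must lie in a single bag of any decomposition, so no decomposition can have width below 3. The upper and lower bounds meet at 3, so that is the treewidth.

3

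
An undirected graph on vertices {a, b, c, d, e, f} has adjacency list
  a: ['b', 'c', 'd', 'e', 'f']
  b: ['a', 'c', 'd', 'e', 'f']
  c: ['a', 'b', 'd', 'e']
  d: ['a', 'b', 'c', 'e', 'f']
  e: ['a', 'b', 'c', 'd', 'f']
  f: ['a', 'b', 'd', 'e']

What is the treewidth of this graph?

A width-4 tree decomposition is:
Bags: B1 = {a, b, d, e, f}  B2 = {a, b, c, d, e}
Tree: B1–B2
Each bag holds 5 vertices, so the decomposition has width 4, which upper-bounds the treewidth. Conversely, {a, b, c, d, e} is a clique of size 5, and the vertices of any clique must share a bag in every tree decomposition; so some bag has ≥ 5 vertices and tw(G) ≥ 4. Hence tw(G) = 4 exactly.

4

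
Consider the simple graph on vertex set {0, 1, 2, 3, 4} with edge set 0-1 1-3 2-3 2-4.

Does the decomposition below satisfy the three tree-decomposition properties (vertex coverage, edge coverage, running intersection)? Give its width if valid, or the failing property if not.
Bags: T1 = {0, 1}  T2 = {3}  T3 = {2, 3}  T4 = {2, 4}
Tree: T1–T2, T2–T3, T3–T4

No — edge (1,3) lies in no bag.

A tree decomposition must satisfy three properties: every vertex lies in some bag; for every edge, both endpoints lie together in some bag; and for every vertex, the bags containing it form a connected subtree. Here edge (1,3) lies in no bag, so the decomposition is invalid.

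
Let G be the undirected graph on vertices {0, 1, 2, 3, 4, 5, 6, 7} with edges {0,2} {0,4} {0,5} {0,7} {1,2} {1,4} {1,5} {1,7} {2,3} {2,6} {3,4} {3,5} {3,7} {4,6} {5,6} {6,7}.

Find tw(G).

4

A width-4 tree decomposition is:
Bags: B1 = {1, 2, 4, 5, 7}  B2 = {2, 3, 4, 5, 7}  B3 = {0, 2, 4, 5, 7}  B4 = {2, 4, 5, 6, 7}
Tree: B1–B2, B2–B3, B3–B4
Every bag has size at most 5, so the width is 5 − 1 = 4 and tw(G) ≤ 4. For the lower bound: the 5 vertex sets {1,4}, {3,5}, {0,7}, {2}, {6} are disjoint, each induces a connected subgraph, and every pair is joined by at least one edge of G. Contracting each set to a single vertex therefore yields K_{5} as a minor, and since treewidth is minor-monotone, tw(G) ≥ tw(K_{5}) = 4. The upper and lower bounds meet at 4, so that is the treewidth.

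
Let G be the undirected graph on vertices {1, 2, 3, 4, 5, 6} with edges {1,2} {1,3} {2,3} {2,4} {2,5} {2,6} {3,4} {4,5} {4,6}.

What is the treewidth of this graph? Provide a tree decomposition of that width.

Treewidth 2.
Bags: B1 = {2, 3, 4}  B2 = {2, 4, 5}  B3 = {2, 4, 6}  B4 = {1, 2, 3}
Tree: B1–B2, B2–B3, B1–B4

Each bag holds 3 vertices, so the decomposition has width 2, which upper-bounds the treewidth. On the other hand G contains the 3-clique {1, 2, 3}. A clique must lie in a single bag of any decomposition, so no decomposition can have width below 2. The upper and lower bounds meet at 2, so that is the treewidth.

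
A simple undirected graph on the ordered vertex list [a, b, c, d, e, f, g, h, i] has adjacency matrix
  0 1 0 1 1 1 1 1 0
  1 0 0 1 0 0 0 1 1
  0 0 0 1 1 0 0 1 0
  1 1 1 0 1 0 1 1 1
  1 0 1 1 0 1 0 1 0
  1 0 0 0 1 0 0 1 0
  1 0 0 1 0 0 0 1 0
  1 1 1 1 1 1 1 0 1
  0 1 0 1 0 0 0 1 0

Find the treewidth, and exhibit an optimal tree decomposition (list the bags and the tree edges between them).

The largest bag has 4 vertices, giving width 3; this decomposition certifies tw(G) ≤ 3. Conversely, {c, d, e, h} is a clique of size 4, and the vertices of any clique must share a bag in every tree decomposition; so some bag has ≥ 4 vertices and tw(G) ≥ 3. The upper and lower bounds meet at 3, so that is the treewidth.

Treewidth 3.
One such decomposition:
Bags: B1 = {b, d, h, i}  B2 = {a, b, d, h}  B3 = {a, d, e, h}  B4 = {c, d, e, h}  B5 = {a, e, f, h}  B6 = {a, d, g, h}
Tree: B1–B2, B2–B3, B3–B4, B3–B5, B2–B6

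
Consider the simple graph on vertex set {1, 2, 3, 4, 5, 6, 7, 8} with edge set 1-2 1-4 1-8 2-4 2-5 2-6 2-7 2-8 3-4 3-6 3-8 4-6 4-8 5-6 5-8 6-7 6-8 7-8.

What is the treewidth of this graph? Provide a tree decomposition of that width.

Every bag has size at most 4, so the width is 4 − 1 = 3 and tw(G) ≤ 3. Conversely, {1, 2, 4, 8} is a clique of size 4, and the vertices of any clique must share a bag in every tree decomposition; so some bag has ≥ 4 vertices and tw(G) ≥ 3. The upper and lower bounds meet at 3, so that is the treewidth.

Treewidth 3.
Bags: B1 = {2, 6, 7, 8}  B2 = {2, 5, 6, 8}  B3 = {2, 4, 6, 8}  B4 = {3, 4, 6, 8}  B5 = {1, 2, 4, 8}
Tree: B1–B2, B1–B3, B3–B4, B3–B5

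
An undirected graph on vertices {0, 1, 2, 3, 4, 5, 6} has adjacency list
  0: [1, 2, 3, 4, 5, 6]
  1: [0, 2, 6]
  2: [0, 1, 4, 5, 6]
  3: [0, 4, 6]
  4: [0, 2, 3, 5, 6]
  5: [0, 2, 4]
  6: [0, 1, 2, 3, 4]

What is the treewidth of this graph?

3

A width-3 tree decomposition is:
Bags: B1 = {0, 2, 4, 6}  B2 = {0, 2, 4, 5}  B3 = {0, 3, 4, 6}  B4 = {0, 1, 2, 6}
Tree: B1–B2, B1–B3, B1–B4
Every bag has size at most 4, so the width is 4 − 1 = 3 and tw(G) ≤ 3. On the other hand G contains the 4-clique {0, 1, 2, 6}. A clique must lie in a single bag of any decomposition, so no decomposition can have width below 3. Therefore the treewidth is 3.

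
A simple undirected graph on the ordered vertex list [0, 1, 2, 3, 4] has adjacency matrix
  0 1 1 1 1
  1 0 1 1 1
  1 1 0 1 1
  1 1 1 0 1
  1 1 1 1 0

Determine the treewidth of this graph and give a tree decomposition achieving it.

Treewidth 4.
One such decomposition:
Bags: B1 = {0, 1, 2, 3, 4}
Tree: (single bag)

With just one bag of size 5, the width is 5 − 1 = 4, so tw(G) ≤ 4. Conversely, {0, 1, 2, 3, 4} is a clique of size 5, and the vertices of any clique must share a bag in every tree decomposition; so some bag has ≥ 5 vertices and tw(G) ≥ 4. Hence tw(G) = 4 exactly.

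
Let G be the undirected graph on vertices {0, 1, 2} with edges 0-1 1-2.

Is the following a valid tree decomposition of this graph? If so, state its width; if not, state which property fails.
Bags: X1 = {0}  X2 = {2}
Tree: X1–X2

A tree decomposition must satisfy three properties: every vertex lies in some bag; for every edge, both endpoints lie together in some bag; and for every vertex, the bags containing it form a connected subtree. Here vertex 1 appears in no bag, so the decomposition is invalid.

No — vertex 1 appears in no bag.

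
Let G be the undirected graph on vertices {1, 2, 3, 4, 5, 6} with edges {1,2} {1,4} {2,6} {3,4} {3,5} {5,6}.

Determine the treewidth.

2

A width-2 tree decomposition is:
Bags: B1 = {2, 5, 6}  B2 = {1, 2, 5}  B3 = {1, 4, 5}  B4 = {3, 4, 5}
Tree: B1–B2, B2–B3, B3–B4
Every bag has size at most 3, so the width is 3 − 1 = 2 and tw(G) ≤ 2. The edges 5–6–2–1–4–3–5 form a cycle, so G is not a tree and its treewidth is at least 2. The upper and lower bounds meet at 2, so that is the treewidth.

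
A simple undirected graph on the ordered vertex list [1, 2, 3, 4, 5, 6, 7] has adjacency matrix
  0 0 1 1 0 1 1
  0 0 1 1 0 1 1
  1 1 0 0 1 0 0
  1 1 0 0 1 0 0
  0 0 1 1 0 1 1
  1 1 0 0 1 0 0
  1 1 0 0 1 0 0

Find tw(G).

3

A width-3 tree decomposition is:
Bags: B1 = {1, 2, 3, 5}  B2 = {1, 2, 5, 6}  B3 = {1, 2, 5, 7}  B4 = {1, 2, 4, 5}
Tree: B1–B2, B2–B3, B3–B4
Every bag has size at most 4, so the width is 4 − 1 = 3 and tw(G) ≤ 3. For the lower bound: the 4 vertex sets {3,5}, {2,6}, {1}, {7} are disjoint, each induces a connected subgraph, and every pair is joined by at least one edge of G. Contracting each set to a single vertex therefore yields K_{4} as a minor, and since treewidth is minor-monotone, tw(G) ≥ tw(K_{4}) = 3. Combining the bounds, tw(G) = 3.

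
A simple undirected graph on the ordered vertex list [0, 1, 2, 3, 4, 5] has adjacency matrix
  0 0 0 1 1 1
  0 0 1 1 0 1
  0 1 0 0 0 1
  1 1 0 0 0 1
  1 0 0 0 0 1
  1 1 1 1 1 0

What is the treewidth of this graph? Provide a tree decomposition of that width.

Every bag has size at most 3, so the width is 3 − 1 = 2 and tw(G) ≤ 2. For the lower bound, the 3 vertices {0, 3, 5} are pairwise adjacent, and any tree decomposition puts a clique entirely inside one bag — forcing width ≥ 2. Hence tw(G) = 2 exactly.

Treewidth 2.
One such decomposition:
Bags: B1 = {0, 3, 5}  B2 = {1, 3, 5}  B3 = {1, 2, 5}  B4 = {0, 4, 5}
Tree: B1–B2, B2–B3, B1–B4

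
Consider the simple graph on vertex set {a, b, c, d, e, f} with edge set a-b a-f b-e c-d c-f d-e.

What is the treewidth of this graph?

A width-2 tree decomposition is:
Bags: B1 = {c, d, e}  B2 = {b, c, e}  B3 = {a, b, c}  B4 = {a, c, f}
Tree: B1–B2, B2–B3, B3–B4
Every bag has size at most 3, so the width is 3 − 1 = 2 and tw(G) ≤ 2. For the lower bound, G contains the cycle c–d–e–b–a–f–c, so G is not a forest; only forests have treewidth ≤ 1, hence tw(G) ≥ 2. Combining the bounds, tw(G) = 2.

2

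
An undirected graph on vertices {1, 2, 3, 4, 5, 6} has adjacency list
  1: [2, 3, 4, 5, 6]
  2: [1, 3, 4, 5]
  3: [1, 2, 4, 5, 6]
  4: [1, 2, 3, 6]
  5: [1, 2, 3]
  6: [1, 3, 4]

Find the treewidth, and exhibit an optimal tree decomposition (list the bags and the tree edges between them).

Treewidth 3.
One such decomposition:
Bags: B1 = {1, 3, 4, 6}  B2 = {1, 2, 3, 4}  B3 = {1, 2, 3, 5}
Tree: B1–B2, B2–B3

Each bag holds 4 vertices, so the decomposition has width 3, which upper-bounds the treewidth. Conversely, {1, 2, 3, 4} is a clique of size 4, and the vertices of any clique must share a bag in every tree decomposition; so some bag has ≥ 4 vertices and tw(G) ≥ 3. Therefore the treewidth is 3.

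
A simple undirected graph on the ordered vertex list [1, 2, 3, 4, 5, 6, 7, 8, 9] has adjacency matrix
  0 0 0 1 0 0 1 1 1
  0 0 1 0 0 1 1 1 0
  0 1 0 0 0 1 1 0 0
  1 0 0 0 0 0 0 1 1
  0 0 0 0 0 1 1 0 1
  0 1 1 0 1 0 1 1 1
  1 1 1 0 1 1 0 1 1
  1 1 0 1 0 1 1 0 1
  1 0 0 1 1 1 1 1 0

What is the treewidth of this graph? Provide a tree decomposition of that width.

The largest bag has 4 vertices, giving width 3; this decomposition certifies tw(G) ≤ 3. On the other hand G contains the 4-clique {1, 4, 8, 9}. A clique must lie in a single bag of any decomposition, so no decomposition can have width below 3. The upper and lower bounds meet at 3, so that is the treewidth.

Treewidth 3.
One such decomposition:
Bags: B1 = {6, 7, 8, 9}  B2 = {2, 6, 7, 8}  B3 = {5, 6, 7, 9}  B4 = {1, 7, 8, 9}  B5 = {1, 4, 8, 9}  B6 = {2, 3, 6, 7}
Tree: B1–B2, B1–B3, B1–B4, B4–B5, B2–B6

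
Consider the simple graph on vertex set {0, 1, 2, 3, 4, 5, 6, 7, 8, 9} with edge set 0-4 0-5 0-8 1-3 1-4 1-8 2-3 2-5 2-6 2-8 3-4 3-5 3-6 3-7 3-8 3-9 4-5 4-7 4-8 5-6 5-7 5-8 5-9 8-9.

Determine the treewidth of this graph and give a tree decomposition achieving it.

Every bag has size at most 4, so the width is 4 − 1 = 3 and tw(G) ≤ 3. For the lower bound, the 4 vertices {0, 4, 5, 8} are pairwise adjacent, and any tree decomposition puts a clique entirely inside one bag — forcing width ≥ 3. Hence tw(G) = 3 exactly.

Treewidth 3.
One optimal decomposition is:
Bags: B1 = {0, 4, 5, 8}  B2 = {3, 4, 5, 8}  B3 = {2, 3, 5, 8}  B4 = {1, 3, 4, 8}  B5 = {3, 5, 8, 9}  B6 = {3, 4, 5, 7}  B7 = {2, 3, 5, 6}
Tree: B1–B2, B2–B3, B2–B4, B2–B5, B2–B6, B3–B7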